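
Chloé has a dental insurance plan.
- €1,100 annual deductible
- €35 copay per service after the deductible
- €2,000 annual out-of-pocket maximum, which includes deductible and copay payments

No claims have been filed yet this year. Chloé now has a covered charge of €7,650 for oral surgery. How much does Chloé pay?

The full €1,100 deductible is still open; €1,100 of this bill applies to it.
The remaining €6,550 (= €7,650 − €1,100) moves to the copay.
Copay on this service: €35.
So the patient owes €1,100 + €35 = €1,135 before any cap.
Total out-of-pocket so far would be €0 + €1,135 = €1,135, below the €2,000 cap — no reduction.

€1,135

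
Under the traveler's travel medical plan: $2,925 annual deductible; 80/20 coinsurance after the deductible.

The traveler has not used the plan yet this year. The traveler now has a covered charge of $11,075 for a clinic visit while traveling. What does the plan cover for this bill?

The full $2,925 deductible is still open; $2,925 of this bill applies to it.
The remaining $8,150 (= $11,075 − $2,925) moves to coinsurance.
20% of $8,150 = $1,630 falls to the traveler.
Traveler responsibility: $2,925 + $1,630 = $4,555.
Insurer pays the balance: $11,075 − $4,555 = $6,520.

$6,520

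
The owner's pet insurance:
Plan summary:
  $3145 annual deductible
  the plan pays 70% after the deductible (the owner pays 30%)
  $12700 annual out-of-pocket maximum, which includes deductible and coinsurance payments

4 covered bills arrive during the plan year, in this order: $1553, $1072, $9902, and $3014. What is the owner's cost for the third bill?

Claim 1 ($1553): entire amount goes to the deductible. Cost to owner: $1553. OOP to date $1553.
Claim 2 ($1072): all of it applies to the deductible. Cost to owner: $1072. OOP to date $2625.
Claim 3 ($9902): $520 to deductible, leaving $9382; 30% of $9382 = $2814.60. Owner owes $3334.60 (running OOP $5959.60).

$3334.60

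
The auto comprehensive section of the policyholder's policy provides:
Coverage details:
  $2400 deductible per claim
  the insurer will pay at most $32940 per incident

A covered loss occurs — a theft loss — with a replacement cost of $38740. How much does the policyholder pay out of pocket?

After the deductible, $38740 − $2400 = $36340 remains.
$36340 exceeds the $32940 limit, so the insurer pays the limit: $32940.
The policyholder bears the rest of the original loss: $38740 − $32940 = $5800.

$5800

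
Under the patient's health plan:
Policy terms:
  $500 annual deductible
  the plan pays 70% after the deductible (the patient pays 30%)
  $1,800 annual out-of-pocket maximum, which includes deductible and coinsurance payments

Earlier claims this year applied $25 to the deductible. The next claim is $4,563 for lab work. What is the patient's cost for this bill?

$1,701.40

$25 of the $500 deductible is already met, leaving $475.
That leaves $4,563 − $475 = $4,088 for coinsurance.
Patient's 30% share of $4,088 is $1,226.40.
That puts the patient's cost at $475 + $1,226.40 = $1,701.40 before any cap.
Total out-of-pocket so far would be $25 + $1,701.40 = $1,726.40, below the $1,800 cap — no reduction.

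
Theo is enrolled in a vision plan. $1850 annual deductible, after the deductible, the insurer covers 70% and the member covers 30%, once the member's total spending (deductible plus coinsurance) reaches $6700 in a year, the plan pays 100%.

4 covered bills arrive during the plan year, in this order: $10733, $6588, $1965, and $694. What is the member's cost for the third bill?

Bill 1, $10733: $1850 finishes the deductible; $8883 goes to coinsurance; member's 30% is $2664.90. Cost to member: $4514.90. OOP to date $4514.90.
Bill 2, $6588: 30% coinsurance on $6588 = $1976.40. Member owes $1976.40 (running OOP $6491.30).
Bill 3, $1965: deductible met; 30% of $1965 = $589.50. OOP would hit $7080.80 > $6700, so the cap limits the member to $6700 − $6491.30 = $208.70.

$208.70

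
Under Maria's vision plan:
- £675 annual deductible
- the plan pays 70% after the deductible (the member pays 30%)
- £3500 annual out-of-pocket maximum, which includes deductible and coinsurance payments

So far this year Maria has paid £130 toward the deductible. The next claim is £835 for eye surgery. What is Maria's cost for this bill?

£632

Remaining deductible: £675 − £130 = £545.
After the £545 deductible portion, £835 − £545 = £290 is subject to coinsurance.
Member's 30% share of £290 is £87.
So the member owes £545 + £87 = £632 before any cap.
Cumulative spending £130 + £632 = £762 stays under the £3500 maximum.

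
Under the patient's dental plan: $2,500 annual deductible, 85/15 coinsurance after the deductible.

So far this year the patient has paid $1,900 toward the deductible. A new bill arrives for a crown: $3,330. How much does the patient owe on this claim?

Remaining deductible: $2,500 − $1,900 = $600.
That leaves $3,330 − $600 = $2,730 for coinsurance.
15% of $2,730 = $409.50 falls to the patient.
That puts the patient's cost at $600 + $409.50 = $1,009.50.

$1,009.50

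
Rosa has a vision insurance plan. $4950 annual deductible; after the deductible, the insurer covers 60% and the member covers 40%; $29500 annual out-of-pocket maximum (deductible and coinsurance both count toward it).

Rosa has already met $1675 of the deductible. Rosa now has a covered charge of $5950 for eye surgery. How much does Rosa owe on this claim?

$4345

Deductible still to meet: $4950 − $1675 = $3275.
That leaves $5950 − $3275 = $2675 for coinsurance.
40% of $2675 = $1070 falls to the member.
Member responsibility before any cap: $3275 + $1070 = $4345.
Cumulative spending $1675 + $4345 = $6020 stays under the $29500 maximum.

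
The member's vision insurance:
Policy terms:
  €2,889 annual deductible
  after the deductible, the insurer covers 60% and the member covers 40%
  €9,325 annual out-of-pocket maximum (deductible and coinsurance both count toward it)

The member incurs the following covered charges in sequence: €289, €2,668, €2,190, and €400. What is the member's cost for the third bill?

€876

Bill 1, €289: entire amount goes to the deductible. Member owes €289 (running OOP €289).
Bill 2, €2,668: deductible takes €2,600, €68 remains; coinsurance €68 × 40% = €27.20. Member owes €2,627.20 (running OOP €2,916.20).
Bill 3, €2,190: deductible already satisfied, so member's share is 40% × €2,190 = €876. Member owes €876 (running OOP €3,792.20).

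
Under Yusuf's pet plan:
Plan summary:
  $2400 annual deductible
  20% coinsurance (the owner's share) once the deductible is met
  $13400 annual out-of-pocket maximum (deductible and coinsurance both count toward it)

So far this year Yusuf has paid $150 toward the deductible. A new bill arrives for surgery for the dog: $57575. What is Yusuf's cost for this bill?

Deductible still to meet: $2400 − $150 = $2250.
The remaining $55325 (= $57575 − $2250) moves to coinsurance.
Coinsurance: $55325 × 20% = $11065.
That puts the owner's cost at $2250 + $11065 = $13315 before any cap.
That would bring total out-of-pocket to $13465, past the $13400 cap. The owner is capped at $13400 − $150 = $13250 on this claim.

$13250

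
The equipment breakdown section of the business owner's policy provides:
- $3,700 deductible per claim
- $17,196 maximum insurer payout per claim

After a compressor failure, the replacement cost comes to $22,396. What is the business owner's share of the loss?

Less the $3,700 deductible: $22,396 − $3,700 = $18,696.
$18,696 exceeds the $17,196 limit, so the insurer pays the limit: $17,196.
Business owner's share is the uncovered remainder: $22,396 − $17,196 = $5,200.

$5,200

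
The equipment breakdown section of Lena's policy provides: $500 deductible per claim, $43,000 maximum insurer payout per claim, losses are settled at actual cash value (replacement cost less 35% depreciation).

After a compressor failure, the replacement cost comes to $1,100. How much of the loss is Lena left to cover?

$885

At 35% depreciation, ACV = $1,100 − $385 = $715.
Less the $500 deductible: $715 − $500 = $215.
$215 is within the $43,000 limit, so the insurer pays $215.
Out of pocket: $1,100 − $215 = $885.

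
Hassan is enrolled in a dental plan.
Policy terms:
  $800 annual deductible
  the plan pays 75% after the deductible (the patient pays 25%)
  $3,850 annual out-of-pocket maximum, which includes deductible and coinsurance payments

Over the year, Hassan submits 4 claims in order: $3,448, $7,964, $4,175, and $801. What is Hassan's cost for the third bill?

Bill 1, $3,448: deductible takes $800, $2,648 remains; patient's 25% is $662. Cost to patient: $1,462. OOP to date $1,462.
Bill 2, $7,964: deductible already satisfied, so patient's share is 25% × $7,964 = $1,991. Cost to patient: $1,991. OOP to date $3,453.
Bill 3, $4,175: 25% coinsurance on $4,175 = $1,043.75. OOP would hit $4,496.75 > $3,850, so the cap limits the patient to $3,850 − $3,453 = $397.

$397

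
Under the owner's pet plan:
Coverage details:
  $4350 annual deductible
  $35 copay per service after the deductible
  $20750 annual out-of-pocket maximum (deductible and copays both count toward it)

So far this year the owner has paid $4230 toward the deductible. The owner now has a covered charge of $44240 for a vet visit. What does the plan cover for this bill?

Deductible still to meet: $4350 − $4230 = $120.
After the $120 deductible portion, $44240 − $120 = $44120 is subject to the copay.
Copay on this service: $35.
Owner responsibility before any cap: $120 + $35 = $155.
Total out-of-pocket so far would be $4230 + $155 = $4385, below the $20750 cap — no reduction.
The insurer covers the remainder: $44240 − $155 = $44085.

$44085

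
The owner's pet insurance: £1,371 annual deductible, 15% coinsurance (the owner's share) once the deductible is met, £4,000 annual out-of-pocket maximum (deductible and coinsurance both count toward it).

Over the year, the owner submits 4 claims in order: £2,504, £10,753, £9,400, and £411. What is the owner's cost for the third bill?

Claim 1 — £2,504: £1,371 finishes the deductible; £1,133 goes to coinsurance; 15% of £1,133 = £169.95. Cost to owner: £1,540.95. OOP to date £1,540.95.
Claim 2 — £10,753: deductible met; 15% of £10,753 = £1,612.95. Owner owes £1,612.95 (running OOP £3,153.90).
Claim 3 — £9,400: 15% coinsurance on £9,400 = £1,410. That would push OOP to £4,563.90, over the £4,000 cap, so owner pays £4,000 − £3,153.90 = £846.10.

£846.10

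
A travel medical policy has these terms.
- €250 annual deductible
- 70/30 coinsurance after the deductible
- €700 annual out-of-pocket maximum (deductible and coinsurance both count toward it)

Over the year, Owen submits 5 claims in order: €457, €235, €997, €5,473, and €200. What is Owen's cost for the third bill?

€299.10

#1 (€457): deductible takes €250, €207 remains; 30% of €207 = €62.10. Traveler pays €312.10; OOP now €312.10.
#2 (€235): deductible met; 30% of €235 = €70.50. Traveler pays €70.50; OOP now €382.60.
#3 (€997): 30% coinsurance on €997 = €299.10. Traveler owes €299.10 (running OOP €681.70).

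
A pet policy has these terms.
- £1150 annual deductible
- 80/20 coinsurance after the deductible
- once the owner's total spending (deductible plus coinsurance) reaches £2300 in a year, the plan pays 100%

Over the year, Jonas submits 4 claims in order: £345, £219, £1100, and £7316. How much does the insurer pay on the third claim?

£411.20

Bill 1, £345: all of it applies to the deductible. Owner pays £345; OOP now £345. Insurer: £345 − £345 = £0.
Bill 2, £219: all of it applies to the deductible. Cost to owner: £219. OOP to date £564. Plan pays £219 − £219 = £0.
Bill 3, £1100: deductible takes £586, £514 remains; owner's 20% is £102.80. Owner owes £688.80 (running OOP £1252.80). Plan pays £1100 − £688.80 = £411.20.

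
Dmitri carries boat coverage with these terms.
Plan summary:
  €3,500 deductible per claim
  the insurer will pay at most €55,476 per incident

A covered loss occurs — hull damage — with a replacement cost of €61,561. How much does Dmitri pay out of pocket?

Less the €3,500 deductible: €61,561 − €3,500 = €58,061.
Since €58,061 > €55,476, the payout is capped at €55,476.
Out of pocket: €61,561 − €55,476 = €6,085.

€6,085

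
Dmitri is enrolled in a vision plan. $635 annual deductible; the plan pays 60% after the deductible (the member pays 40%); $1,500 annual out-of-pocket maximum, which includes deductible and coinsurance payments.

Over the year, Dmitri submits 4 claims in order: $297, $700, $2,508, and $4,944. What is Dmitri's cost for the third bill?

#1 ($297): fully absorbed by the deductible. Member owes $297 (running OOP $297).
#2 ($700): $338 finishes the deductible; $362 goes to coinsurance; member's 40% is $144.80. Member pays $482.80; OOP now $779.80.
#3 ($2,508): deductible met; 40% of $2,508 = $1,003.20. That would push OOP to $1,783, over the $1,500 cap, so member pays $1,500 − $779.80 = $720.20.

$720.20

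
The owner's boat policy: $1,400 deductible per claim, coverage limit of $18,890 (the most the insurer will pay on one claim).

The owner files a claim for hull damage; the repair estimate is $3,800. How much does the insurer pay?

$2,400

Subtract the deductible: $3,800 − $1,400 = $2,400.
$2,400 ≤ $18,890, so the limit doesn't bind; insurer pays $2,400.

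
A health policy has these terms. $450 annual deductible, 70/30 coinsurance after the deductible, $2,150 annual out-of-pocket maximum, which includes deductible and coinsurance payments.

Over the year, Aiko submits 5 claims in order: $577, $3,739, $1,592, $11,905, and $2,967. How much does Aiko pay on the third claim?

$477.60

Bill 1, $577: deductible takes $450, $127 remains; coinsurance $127 × 30% = $38.10. Patient pays $488.10; OOP now $488.10.
Bill 2, $3,739: deductible met; 30% of $3,739 = $1,121.70. Cost to patient: $1,121.70. OOP to date $1,609.80.
Bill 3, $1,592: deductible met; 30% of $1,592 = $477.60. Cost to patient: $477.60. OOP to date $2,087.40.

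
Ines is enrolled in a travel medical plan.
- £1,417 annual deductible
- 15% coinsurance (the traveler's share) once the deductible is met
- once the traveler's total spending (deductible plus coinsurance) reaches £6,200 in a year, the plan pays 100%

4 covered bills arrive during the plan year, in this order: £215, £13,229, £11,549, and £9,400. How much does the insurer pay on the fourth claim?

£8,153.40

Claim 1 (£215): all of it applies to the deductible. Traveler owes £215 (running OOP £215). Insurer: £215 − £215 = £0.
Claim 2 (£13,229): £1,202 to deductible, leaving £12,027; traveler's 15% is £1,804.05. Traveler pays £3,006.05; OOP now £3,221.05. Plan pays £13,229 − £3,006.05 = £10,222.95.
Claim 3 (£11,549): deductible met; 15% of £11,549 = £1,732.35. Traveler owes £1,732.35 (running OOP £4,953.40). Insurer: £11,549 − £1,732.35 = £9,816.65.
Claim 4 (£9,400): deductible met; 15% of £9,400 = £1,410. Adding that to £4,953.40 gives £6,363.40, past the £6,200 cap; traveler pays only £6,200 − £4,953.40 = £1,246.60. Insurer: £9,400 − £1,246.60 = £8,153.40.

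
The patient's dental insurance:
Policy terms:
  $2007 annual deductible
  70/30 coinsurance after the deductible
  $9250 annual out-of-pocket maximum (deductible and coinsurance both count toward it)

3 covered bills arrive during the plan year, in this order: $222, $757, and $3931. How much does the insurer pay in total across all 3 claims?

Claim 1 ($222): fully absorbed by the deductible. Cost to patient: $222. OOP to date $222. Plan pays $222 − $222 = $0.
Claim 2 ($757): all of it applies to the deductible. Patient pays $757; OOP now $979. Plan pays $757 − $757 = $0.
Claim 3 ($3931): $1028 to deductible, leaving $2903; patient's 30% is $870.90. Cost to patient: $1898.90. OOP to date $2877.90. Insurer: $3931 − $1898.90 = $2032.10.
Insurer total: $0 + $0 + $2032.10 = $2032.10.

$2032.10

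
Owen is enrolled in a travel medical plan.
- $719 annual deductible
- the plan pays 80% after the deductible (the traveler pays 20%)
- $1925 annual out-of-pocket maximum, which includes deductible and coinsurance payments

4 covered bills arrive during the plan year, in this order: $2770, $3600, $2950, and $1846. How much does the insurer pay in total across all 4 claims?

Bill 1, $2770: $719 finishes the deductible; $2051 goes to coinsurance; coinsurance $2051 × 20% = $410.20. Traveler pays $1129.20; OOP now $1129.20. Insurer: $2770 − $1129.20 = $1640.80.
Bill 2, $3600: deductible already satisfied, so traveler's share is 20% × $3600 = $720. Traveler owes $720 (running OOP $1849.20). Insurer: $3600 − $720 = $2880.
Bill 3, $2950: deductible already satisfied, so traveler's share is 20% × $2950 = $590. That would push OOP to $2439.20, over the $1925 cap, so traveler pays $1925 − $1849.20 = $75.80. Insurer: $2950 − $75.80 = $2874.20.
Bill 4, $1846: 20% coinsurance on $1846 = $369.20. That would push OOP to $2294.20, over the $1925 cap, so traveler pays $1925 − $1925 = $0. Plan pays $1846 − $0 = $1846.
Insurer total: $1640.80 + $2880 + $2874.20 + $1846 = $9241.

$9241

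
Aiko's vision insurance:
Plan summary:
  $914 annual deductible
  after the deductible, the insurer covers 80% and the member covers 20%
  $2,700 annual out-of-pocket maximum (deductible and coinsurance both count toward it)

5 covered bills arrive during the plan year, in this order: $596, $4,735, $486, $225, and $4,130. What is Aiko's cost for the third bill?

$97.20

Bill 1, $596: fully absorbed by the deductible. Member pays $596; OOP now $596.
Bill 2, $4,735: $318 to deductible, leaving $4,417; coinsurance $4,417 × 20% = $883.40. Cost to member: $1,201.40. OOP to date $1,797.40.
Bill 3, $486: 20% coinsurance on $486 = $97.20. Member pays $97.20; OOP now $1,894.60.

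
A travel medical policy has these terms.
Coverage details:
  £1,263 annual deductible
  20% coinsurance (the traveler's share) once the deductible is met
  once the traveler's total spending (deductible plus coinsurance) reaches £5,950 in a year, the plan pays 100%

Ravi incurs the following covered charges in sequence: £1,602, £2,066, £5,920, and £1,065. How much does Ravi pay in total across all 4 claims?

Claim 1 — £1,602: deductible takes £1,263, £339 remains; coinsurance £339 × 20% = £67.80. Traveler owes £1,330.80 (running OOP £1,330.80).
Claim 2 — £2,066: deductible met; 20% of £2,066 = £413.20. Traveler owes £413.20 (running OOP £1,744).
Claim 3 — £5,920: deductible met; 20% of £5,920 = £1,184. Traveler pays £1,184; OOP now £2,928.
Claim 4 — £1,065: deductible already satisfied, so traveler's share is 20% × £1,065 = £213. Traveler pays £213; OOP now £3,141.
Total paid by the traveler: £1,330.80 + £413.20 + £1,184 + £213 = £3,141.

£3,141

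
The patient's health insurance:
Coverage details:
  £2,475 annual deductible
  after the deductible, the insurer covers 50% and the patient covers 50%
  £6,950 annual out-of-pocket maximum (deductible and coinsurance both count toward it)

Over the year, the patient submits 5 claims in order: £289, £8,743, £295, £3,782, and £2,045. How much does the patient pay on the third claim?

Claim 1 — £289: entire amount goes to the deductible. Cost to patient: £289. OOP to date £289.
Claim 2 — £8,743: £2,186 to deductible, leaving £6,557; 50% of £6,557 = £3,278.50. Patient owes £5,464.50 (running OOP £5,753.50).
Claim 3 — £295: deductible met; 50% of £295 = £147.50. Patient pays £147.50; OOP now £5,901.

£147.50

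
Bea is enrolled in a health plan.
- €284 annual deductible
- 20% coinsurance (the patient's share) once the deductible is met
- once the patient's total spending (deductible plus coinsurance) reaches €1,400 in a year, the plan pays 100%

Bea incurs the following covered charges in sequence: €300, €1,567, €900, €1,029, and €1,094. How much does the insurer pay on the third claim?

€720

Claim 1 — €300: deductible takes €284, €16 remains; coinsurance €16 × 20% = €3.20. Patient pays €287.20; OOP now €287.20. Insurer: €300 − €287.20 = €12.80.
Claim 2 — €1,567: deductible met; 20% of €1,567 = €313.40. Patient pays €313.40; OOP now €600.60. Insurer: €1,567 − €313.40 = €1,253.60.
Claim 3 — €900: deductible already satisfied, so patient's share is 20% × €900 = €180. Patient pays €180; OOP now €780.60. Plan pays €900 − €180 = €720.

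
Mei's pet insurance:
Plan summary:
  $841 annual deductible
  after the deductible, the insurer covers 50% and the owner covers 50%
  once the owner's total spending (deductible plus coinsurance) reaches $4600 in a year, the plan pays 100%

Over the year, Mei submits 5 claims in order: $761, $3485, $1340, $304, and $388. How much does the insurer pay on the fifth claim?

$194

#1 ($761): all of it applies to the deductible. Owner pays $761; OOP now $761. Plan pays $761 − $761 = $0.
#2 ($3485): $80 to deductible, leaving $3405; owner's 50% is $1702.50. Owner pays $1782.50; OOP now $2543.50. Plan pays $3485 − $1782.50 = $1702.50.
#3 ($1340): deductible already satisfied, so owner's share is 50% × $1340 = $670. Owner owes $670 (running OOP $3213.50). Plan pays $1340 − $670 = $670.
#4 ($304): 50% coinsurance on $304 = $152. Cost to owner: $152. OOP to date $3365.50. Insurer: $304 − $152 = $152.
#5 ($388): deductible already satisfied, so owner's share is 50% × $388 = $194. Cost to owner: $194. OOP to date $3559.50. Insurer: $388 − $194 = $194.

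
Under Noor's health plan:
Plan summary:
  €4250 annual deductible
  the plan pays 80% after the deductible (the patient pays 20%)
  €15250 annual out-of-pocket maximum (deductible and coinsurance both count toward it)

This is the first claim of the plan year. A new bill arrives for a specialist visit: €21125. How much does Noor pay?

€7625

Nothing has been paid toward the €4250 deductible, so the first €4250 of this charge is applied there.
The remaining €16875 (= €21125 − €4250) moves to coinsurance.
20% of €16875 = €3375 falls to the patient.
So the patient owes €4250 + €3375 = €7625 before any cap.
Total out-of-pocket so far would be €0 + €7625 = €7625, below the €15250 cap — no reduction.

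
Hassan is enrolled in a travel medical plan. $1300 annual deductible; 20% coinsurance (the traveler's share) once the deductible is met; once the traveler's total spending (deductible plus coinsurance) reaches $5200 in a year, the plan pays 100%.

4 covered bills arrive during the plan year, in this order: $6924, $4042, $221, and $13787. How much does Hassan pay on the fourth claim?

$1922.60

#1 ($6924): $1300 to deductible, leaving $5624; 20% of $5624 = $1124.80. Traveler pays $2424.80; OOP now $2424.80.
#2 ($4042): deductible met; 20% of $4042 = $808.40. Traveler owes $808.40 (running OOP $3233.20).
#3 ($221): deductible already satisfied, so traveler's share is 20% × $221 = $44.20. Traveler owes $44.20 (running OOP $3277.40).
#4 ($13787): deductible met; 20% of $13787 = $2757.40. Adding that to $3277.40 gives $6034.80, past the $5200 cap; traveler pays only $5200 − $3277.40 = $1922.60.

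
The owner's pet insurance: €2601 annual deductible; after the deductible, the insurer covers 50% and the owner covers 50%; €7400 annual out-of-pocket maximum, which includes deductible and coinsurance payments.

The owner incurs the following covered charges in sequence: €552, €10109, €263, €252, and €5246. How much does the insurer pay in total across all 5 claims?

€9022

Claim 1 (€552): entire amount goes to the deductible. Owner pays €552; OOP now €552. Plan pays €552 − €552 = €0.
Claim 2 (€10109): €2049 finishes the deductible; €8060 goes to coinsurance; coinsurance €8060 × 50% = €4030. Owner pays €6079; OOP now €6631. Insurer: €10109 − €6079 = €4030.
Claim 3 (€263): 50% coinsurance on €263 = €131.50. Owner pays €131.50; OOP now €6762.50. Plan pays €263 − €131.50 = €131.50.
Claim 4 (€252): deductible already satisfied, so owner's share is 50% × €252 = €126. Cost to owner: €126. OOP to date €6888.50. Insurer: €252 − €126 = €126.
Claim 5 (€5246): deductible already satisfied, so owner's share is 50% × €5246 = €2623. OOP would hit €9511.50 > €7400, so the cap limits the owner to €7400 − €6888.50 = €511.50. Insurer: €5246 − €511.50 = €4734.50.
Insurer total = bills − owner's total = €16422 − €7400 = €9022.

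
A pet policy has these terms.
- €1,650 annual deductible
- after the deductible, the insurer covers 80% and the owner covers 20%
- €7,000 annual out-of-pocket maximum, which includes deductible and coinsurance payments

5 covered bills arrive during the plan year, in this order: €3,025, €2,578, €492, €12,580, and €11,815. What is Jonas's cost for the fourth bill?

€2,516

Claim 1 (€3,025): €1,650 to deductible, leaving €1,375; coinsurance €1,375 × 20% = €275. Owner pays €1,925; OOP now €1,925.
Claim 2 (€2,578): deductible already satisfied, so owner's share is 20% × €2,578 = €515.60. Owner pays €515.60; OOP now €2,440.60.
Claim 3 (€492): 20% coinsurance on €492 = €98.40. Owner owes €98.40 (running OOP €2,539).
Claim 4 (€12,580): deductible already satisfied, so owner's share is 20% × €12,580 = €2,516. Owner pays €2,516; OOP now €5,055.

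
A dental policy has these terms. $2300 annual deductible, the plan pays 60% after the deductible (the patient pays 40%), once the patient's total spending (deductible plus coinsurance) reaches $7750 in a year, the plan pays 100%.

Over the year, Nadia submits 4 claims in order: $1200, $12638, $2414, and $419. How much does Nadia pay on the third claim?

$834.80

#1 ($1200): fully absorbed by the deductible. Cost to patient: $1200. OOP to date $1200.
#2 ($12638): deductible takes $1100, $11538 remains; patient's 40% is $4615.20. Patient owes $5715.20 (running OOP $6915.20).
#3 ($2414): 40% coinsurance on $2414 = $965.60. Adding that to $6915.20 gives $7880.80, past the $7750 cap; patient pays only $7750 − $6915.20 = $834.80.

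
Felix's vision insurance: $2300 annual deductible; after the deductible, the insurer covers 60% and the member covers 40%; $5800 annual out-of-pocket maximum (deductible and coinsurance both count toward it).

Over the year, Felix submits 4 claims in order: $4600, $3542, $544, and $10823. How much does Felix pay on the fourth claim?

Claim 1 — $4600: $2300 to deductible, leaving $2300; coinsurance $2300 × 40% = $920. Member owes $3220 (running OOP $3220).
Claim 2 — $3542: 40% coinsurance on $3542 = $1416.80. Cost to member: $1416.80. OOP to date $4636.80.
Claim 3 — $544: deductible already satisfied, so member's share is 40% × $544 = $217.60. Cost to member: $217.60. OOP to date $4854.40.
Claim 4 — $10823: deductible already satisfied, so member's share is 40% × $10823 = $4329.20. OOP would hit $9183.60 > $5800, so the cap limits the member to $5800 − $4854.40 = $945.60.

$945.60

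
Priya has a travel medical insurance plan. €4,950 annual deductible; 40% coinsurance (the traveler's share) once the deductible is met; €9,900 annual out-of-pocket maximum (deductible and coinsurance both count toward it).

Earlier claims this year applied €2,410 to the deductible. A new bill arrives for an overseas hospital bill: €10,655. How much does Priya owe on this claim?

€5,786

€2,410 of the €4,950 deductible is already met, leaving €2,540.
The remaining €8,115 (= €10,655 − €2,540) moves to coinsurance.
40% of €8,115 = €3,246 falls to the traveler.
That puts the traveler's cost at €2,540 + €3,246 = €5,786 before any cap.
Total out-of-pocket so far would be €2,410 + €5,786 = €8,196, below the €9,900 cap — no reduction.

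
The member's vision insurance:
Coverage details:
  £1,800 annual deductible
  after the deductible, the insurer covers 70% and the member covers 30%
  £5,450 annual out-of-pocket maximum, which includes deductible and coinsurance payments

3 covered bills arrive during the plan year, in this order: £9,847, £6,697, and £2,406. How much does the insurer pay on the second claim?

#1 (£9,847): deductible takes £1,800, £8,047 remains; 30% of £8,047 = £2,414.10. Cost to member: £4,214.10. OOP to date £4,214.10. Plan pays £9,847 − £4,214.10 = £5,632.90.
#2 (£6,697): 30% coinsurance on £6,697 = £2,009.10. That would push OOP to £6,223.20, over the £5,450 cap, so member pays £5,450 − £4,214.10 = £1,235.90. Plan pays £6,697 − £1,235.90 = £5,461.10.

£5,461.10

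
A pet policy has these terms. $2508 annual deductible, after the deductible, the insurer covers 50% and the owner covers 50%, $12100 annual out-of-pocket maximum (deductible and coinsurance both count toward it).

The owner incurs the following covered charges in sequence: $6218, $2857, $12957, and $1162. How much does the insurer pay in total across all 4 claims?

Claim 1 — $6218: $2508 finishes the deductible; $3710 goes to coinsurance; 50% of $3710 = $1855. Owner owes $4363 (running OOP $4363). Plan pays $6218 − $4363 = $1855.
Claim 2 — $2857: 50% coinsurance on $2857 = $1428.50. Cost to owner: $1428.50. OOP to date $5791.50. Insurer: $2857 − $1428.50 = $1428.50.
Claim 3 — $12957: deductible already satisfied, so owner's share is 50% × $12957 = $6478.50. That would push OOP to $12270, over the $12100 cap, so owner pays $12100 − $5791.50 = $6308.50. Insurer: $12957 − $6308.50 = $6648.50.
Claim 4 — $1162: deductible met; 50% of $1162 = $581. OOP would hit $12681 > $12100, so the cap limits the owner to $12100 − $12100 = $0. Plan pays $1162 − $0 = $1162.
Insurer total: $1855 + $1428.50 + $6648.50 + $1162 = $11094.

$11094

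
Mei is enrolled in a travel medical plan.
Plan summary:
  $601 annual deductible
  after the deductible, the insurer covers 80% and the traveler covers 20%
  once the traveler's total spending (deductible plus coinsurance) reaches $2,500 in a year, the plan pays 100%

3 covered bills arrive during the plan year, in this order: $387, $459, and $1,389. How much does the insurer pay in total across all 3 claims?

$1,307.20

Claim 1 ($387): fully absorbed by the deductible. Traveler pays $387; OOP now $387. Insurer: $387 − $387 = $0.
Claim 2 ($459): deductible takes $214, $245 remains; coinsurance $245 × 20% = $49. Cost to traveler: $263. OOP to date $650. Insurer: $459 − $263 = $196.
Claim 3 ($1,389): deductible already satisfied, so traveler's share is 20% × $1,389 = $277.80. Traveler pays $277.80; OOP now $927.80. Insurer: $1,389 − $277.80 = $1,111.20.
Insurer total = bills − traveler's total = $2,235 − $927.80 = $1,307.20.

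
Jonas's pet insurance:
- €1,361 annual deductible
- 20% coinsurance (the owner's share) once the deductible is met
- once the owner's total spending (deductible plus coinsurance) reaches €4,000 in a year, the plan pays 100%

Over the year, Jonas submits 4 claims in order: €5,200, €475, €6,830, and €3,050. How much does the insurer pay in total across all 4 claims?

€11,555

Claim 1 — €5,200: deductible takes €1,361, €3,839 remains; owner's 20% is €767.80. Owner owes €2,128.80 (running OOP €2,128.80). Insurer: €5,200 − €2,128.80 = €3,071.20.
Claim 2 — €475: 20% coinsurance on €475 = €95. Cost to owner: €95. OOP to date €2,223.80. Plan pays €475 − €95 = €380.
Claim 3 — €6,830: deductible met; 20% of €6,830 = €1,366. Owner owes €1,366 (running OOP €3,589.80). Plan pays €6,830 − €1,366 = €5,464.
Claim 4 — €3,050: 20% coinsurance on €3,050 = €610. That would push OOP to €4,199.80, over the €4,000 cap, so owner pays €4,000 − €3,589.80 = €410.20. Insurer: €3,050 − €410.20 = €2,639.80.
Insurer total = bills − owner's total = €15,555 − €4,000 = €11,555.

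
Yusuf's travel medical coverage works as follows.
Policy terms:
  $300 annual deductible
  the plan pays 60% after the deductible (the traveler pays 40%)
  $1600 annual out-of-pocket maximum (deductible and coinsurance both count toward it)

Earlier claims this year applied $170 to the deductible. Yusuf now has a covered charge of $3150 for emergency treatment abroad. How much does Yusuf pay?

Deductible still to meet: $300 − $170 = $130.
That leaves $3150 − $130 = $3020 for coinsurance.
Traveler's 40% share of $3020 is $1208.
Traveler responsibility before any cap: $130 + $1208 = $1338.
Year-to-date out-of-pocket becomes $170 + $1338 = $1508, still under the $1600 maximum, so no cap applies.

$1338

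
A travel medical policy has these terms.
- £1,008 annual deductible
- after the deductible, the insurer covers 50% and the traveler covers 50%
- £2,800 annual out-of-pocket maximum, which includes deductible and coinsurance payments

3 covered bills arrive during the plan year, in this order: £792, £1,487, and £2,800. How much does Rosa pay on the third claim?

£1,156.50

Claim 1 (£792): entire amount goes to the deductible. Cost to traveler: £792. OOP to date £792.
Claim 2 (£1,487): £216 to deductible, leaving £1,271; 50% of £1,271 = £635.50. Traveler owes £851.50 (running OOP £1,643.50).
Claim 3 (£2,800): 50% coinsurance on £2,800 = £1,400. Adding that to £1,643.50 gives £3,043.50, past the £2,800 cap; traveler pays only £2,800 − £1,643.50 = £1,156.50.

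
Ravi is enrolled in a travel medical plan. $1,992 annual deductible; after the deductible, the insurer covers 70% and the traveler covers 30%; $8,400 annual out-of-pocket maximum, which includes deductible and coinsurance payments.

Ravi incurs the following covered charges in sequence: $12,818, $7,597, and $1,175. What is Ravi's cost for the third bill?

Claim 1 ($12,818): $1,992 finishes the deductible; $10,826 goes to coinsurance; 30% of $10,826 = $3,247.80. Traveler owes $5,239.80 (running OOP $5,239.80).
Claim 2 ($7,597): 30% coinsurance on $7,597 = $2,279.10. Traveler pays $2,279.10; OOP now $7,518.90.
Claim 3 ($1,175): deductible met; 30% of $1,175 = $352.50. Traveler owes $352.50 (running OOP $7,871.40).

$352.50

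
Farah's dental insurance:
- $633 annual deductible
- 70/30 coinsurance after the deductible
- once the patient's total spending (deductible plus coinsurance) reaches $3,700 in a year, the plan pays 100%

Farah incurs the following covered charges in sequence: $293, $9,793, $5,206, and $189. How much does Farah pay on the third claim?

Bill 1, $293: all of it applies to the deductible. Patient pays $293; OOP now $293.
Bill 2, $9,793: $340 finishes the deductible; $9,453 goes to coinsurance; coinsurance $9,453 × 30% = $2,835.90. Patient pays $3,175.90; OOP now $3,468.90.
Bill 3, $5,206: deductible already satisfied, so patient's share is 30% × $5,206 = $1,561.80. Adding that to $3,468.90 gives $5,030.70, past the $3,700 cap; patient pays only $3,700 − $3,468.90 = $231.10.

$231.10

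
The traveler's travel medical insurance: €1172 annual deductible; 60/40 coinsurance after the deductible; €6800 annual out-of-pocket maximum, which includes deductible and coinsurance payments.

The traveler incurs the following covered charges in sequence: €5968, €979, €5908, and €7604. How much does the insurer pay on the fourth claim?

#1 (€5968): €1172 finishes the deductible; €4796 goes to coinsurance; coinsurance €4796 × 40% = €1918.40. Traveler owes €3090.40 (running OOP €3090.40). Plan pays €5968 − €3090.40 = €2877.60.
#2 (€979): deductible met; 40% of €979 = €391.60. Cost to traveler: €391.60. OOP to date €3482. Plan pays €979 − €391.60 = €587.40.
#3 (€5908): deductible met; 40% of €5908 = €2363.20. Traveler owes €2363.20 (running OOP €5845.20). Plan pays €5908 − €2363.20 = €3544.80.
#4 (€7604): deductible already satisfied, so traveler's share is 40% × €7604 = €3041.60. OOP would hit €8886.80 > €6800, so the cap limits the traveler to €6800 − €5845.20 = €954.80. Plan pays €7604 − €954.80 = €6649.20.

€6649.20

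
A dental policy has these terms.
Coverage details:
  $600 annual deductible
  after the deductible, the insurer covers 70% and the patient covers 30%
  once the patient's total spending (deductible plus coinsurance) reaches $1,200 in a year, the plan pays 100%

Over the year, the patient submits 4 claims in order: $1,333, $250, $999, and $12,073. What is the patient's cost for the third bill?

#1 ($1,333): $600 to deductible, leaving $733; coinsurance $733 × 30% = $219.90. Patient owes $819.90 (running OOP $819.90).
#2 ($250): deductible met; 30% of $250 = $75. Cost to patient: $75. OOP to date $894.90.
#3 ($999): deductible already satisfied, so patient's share is 30% × $999 = $299.70. Cost to patient: $299.70. OOP to date $1,194.60.

$299.70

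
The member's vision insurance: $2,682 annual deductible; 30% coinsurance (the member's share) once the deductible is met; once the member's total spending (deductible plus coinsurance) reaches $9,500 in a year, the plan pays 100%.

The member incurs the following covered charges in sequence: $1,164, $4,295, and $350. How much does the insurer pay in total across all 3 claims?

$2,188.90

#1 ($1,164): fully absorbed by the deductible. Member pays $1,164; OOP now $1,164. Plan pays $1,164 − $1,164 = $0.
#2 ($4,295): deductible takes $1,518, $2,777 remains; member's 30% is $833.10. Member owes $2,351.10 (running OOP $3,515.10). Insurer: $4,295 − $2,351.10 = $1,943.90.
#3 ($350): 30% coinsurance on $350 = $105. Member pays $105; OOP now $3,620.10. Plan pays $350 − $105 = $245.
Insurer total = bills − member's total = $5,809 − $3,620.10 = $2,188.90.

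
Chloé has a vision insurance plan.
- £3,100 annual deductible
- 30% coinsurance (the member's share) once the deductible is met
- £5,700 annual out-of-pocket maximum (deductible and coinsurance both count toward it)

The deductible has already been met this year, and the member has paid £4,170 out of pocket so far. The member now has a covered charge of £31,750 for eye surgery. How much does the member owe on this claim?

With the deductible met, the entire £31,750 is subject to coinsurance.
Coinsurance: £31,750 × 30% = £9,525.
Year-to-date out-of-pocket would reach £4,170 + £9,525 = £13,695, above the £5,700 maximum, so the member pays only £5,700 − £4,170 = £1,530.

£1,530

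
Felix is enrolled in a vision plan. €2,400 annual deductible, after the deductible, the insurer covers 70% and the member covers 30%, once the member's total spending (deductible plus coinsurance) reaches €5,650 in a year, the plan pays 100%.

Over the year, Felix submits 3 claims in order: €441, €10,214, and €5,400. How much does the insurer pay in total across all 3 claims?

Claim 1 — €441: entire amount goes to the deductible. Member pays €441; OOP now €441. Plan pays €441 − €441 = €0.
Claim 2 — €10,214: deductible takes €1,959, €8,255 remains; 30% of €8,255 = €2,476.50. Cost to member: €4,435.50. OOP to date €4,876.50. Insurer: €10,214 − €4,435.50 = €5,778.50.
Claim 3 — €5,400: 30% coinsurance on €5,400 = €1,620. OOP would hit €6,496.50 > €5,650, so the cap limits the member to €5,650 − €4,876.50 = €773.50. Plan pays €5,400 − €773.50 = €4,626.50.
Insurer total: €0 + €5,778.50 + €4,626.50 = €10,405.

€10,405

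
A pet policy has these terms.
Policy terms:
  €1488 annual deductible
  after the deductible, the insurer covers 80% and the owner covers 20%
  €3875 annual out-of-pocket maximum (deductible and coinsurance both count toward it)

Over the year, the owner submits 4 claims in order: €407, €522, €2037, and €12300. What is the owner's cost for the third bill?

Claim 1 (€407): fully absorbed by the deductible. Owner owes €407 (running OOP €407).
Claim 2 (€522): entire amount goes to the deductible. Cost to owner: €522. OOP to date €929.
Claim 3 (€2037): deductible takes €559, €1478 remains; 20% of €1478 = €295.60. Cost to owner: €854.60. OOP to date €1783.60.

€854.60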